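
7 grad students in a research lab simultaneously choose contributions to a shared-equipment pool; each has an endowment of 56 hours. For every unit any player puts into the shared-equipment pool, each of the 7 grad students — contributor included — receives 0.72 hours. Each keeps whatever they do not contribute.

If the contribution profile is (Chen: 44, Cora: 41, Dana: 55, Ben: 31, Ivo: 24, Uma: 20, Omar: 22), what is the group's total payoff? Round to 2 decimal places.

1349.48 hours

Total contributed: 44 + 41 + 55 + 31 + 24 + 20 + 22 = 237; total kept: 7 × 56 − 237 = 155.
The shared-equipment pool pays out 0.72 × 7 × 237 = 1194.48 in aggregate.
Group total = 155 + 1194.48 = 1349.48.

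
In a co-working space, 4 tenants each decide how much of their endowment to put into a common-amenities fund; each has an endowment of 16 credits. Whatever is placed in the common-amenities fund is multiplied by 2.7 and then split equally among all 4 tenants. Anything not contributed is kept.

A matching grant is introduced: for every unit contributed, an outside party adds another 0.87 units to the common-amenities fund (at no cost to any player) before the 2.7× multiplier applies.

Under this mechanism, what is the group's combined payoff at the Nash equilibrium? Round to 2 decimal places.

The effective private return per unit is now 2.7 × 1.87 / 4 = 1.2623 > 1, so every player's dominant strategy flips to full contribution.
At the Nash equilibrium everyone contributes 16. Group total payoff = 2.7 × 1.87 × 64 = 323.14.

323.14 credits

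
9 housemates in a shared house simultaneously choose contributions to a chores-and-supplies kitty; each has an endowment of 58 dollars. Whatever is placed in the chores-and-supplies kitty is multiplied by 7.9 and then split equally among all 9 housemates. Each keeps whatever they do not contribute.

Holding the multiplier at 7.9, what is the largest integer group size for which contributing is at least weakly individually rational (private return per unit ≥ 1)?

Private return per unit is 7.9/(group size), which is ≥ 1 whenever the group size is ≤ 7.9.
The largest such integer is 7.

7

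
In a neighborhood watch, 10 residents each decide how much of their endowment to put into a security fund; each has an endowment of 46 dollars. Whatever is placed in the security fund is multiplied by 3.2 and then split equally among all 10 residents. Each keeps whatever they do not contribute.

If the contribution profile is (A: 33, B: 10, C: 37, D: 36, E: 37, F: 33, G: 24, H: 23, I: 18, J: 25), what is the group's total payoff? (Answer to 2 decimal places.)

1067.20 dollars

Total contributed: 33 + 10 + 37 + 36 + 37 + 33 + 24 + 23 + 18 + 25 = 276; total kept: 10 × 46 − 276 = 184.
The security fund pays out 3.2 × 276 = 883.20 in aggregate.
Group total = 184 + 883.20 = 1067.20.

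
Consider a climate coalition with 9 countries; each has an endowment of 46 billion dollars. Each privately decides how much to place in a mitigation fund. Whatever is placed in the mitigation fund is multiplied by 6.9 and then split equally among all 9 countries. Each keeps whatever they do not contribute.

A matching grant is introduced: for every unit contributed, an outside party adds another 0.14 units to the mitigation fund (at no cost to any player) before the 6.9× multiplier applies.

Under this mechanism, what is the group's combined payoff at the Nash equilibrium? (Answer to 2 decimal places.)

414.00 billion dollars

The effective private return is 6.9 × 1.14 / 9 = 0.8740, which is still under 1, so the mechanism doesn't change anyone's dominant strategy: zero contribution.
Everyone keeps their endowment and the group total is 9 × 46 = 414.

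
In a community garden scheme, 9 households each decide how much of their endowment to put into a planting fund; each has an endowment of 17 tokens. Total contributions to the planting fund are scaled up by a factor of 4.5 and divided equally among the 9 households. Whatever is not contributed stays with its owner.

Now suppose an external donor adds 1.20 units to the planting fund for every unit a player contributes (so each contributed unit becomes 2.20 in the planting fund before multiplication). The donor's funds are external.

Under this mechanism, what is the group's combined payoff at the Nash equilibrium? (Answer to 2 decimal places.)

1514.70 tokens

The effective private return per unit is now 4.5 × 2.20 / 9 = 1.1000 > 1, so every player's dominant strategy flips to full contribution.
So the Nash equilibrium is full contribution by all 9; the group earns 4.5 × 2.20 × 153 = 1514.70.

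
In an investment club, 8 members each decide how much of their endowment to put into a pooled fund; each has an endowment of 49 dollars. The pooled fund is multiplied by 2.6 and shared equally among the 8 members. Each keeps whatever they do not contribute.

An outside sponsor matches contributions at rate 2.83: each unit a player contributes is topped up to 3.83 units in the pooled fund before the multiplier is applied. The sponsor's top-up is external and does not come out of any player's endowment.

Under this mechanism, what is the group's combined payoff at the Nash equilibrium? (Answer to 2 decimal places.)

3903.54 dollars

The effective private return per unit is now 2.6 × 3.83 / 8 = 1.2448 > 1, so every player's dominant strategy flips to full contribution.
So the Nash equilibrium is full contribution by all 8; the group earns 2.6 × 3.83 × 392 = 3903.54.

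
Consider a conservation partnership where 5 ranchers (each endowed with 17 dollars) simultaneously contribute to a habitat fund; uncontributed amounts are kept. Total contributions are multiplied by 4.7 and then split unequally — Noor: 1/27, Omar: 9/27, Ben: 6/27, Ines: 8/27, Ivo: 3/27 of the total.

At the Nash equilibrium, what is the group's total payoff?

A player with share s gets back 4.7·s per unit contributed, so full contribution is dominant for anyone with s > 1/4.7 = 0.2128 and zero contribution is dominant for anyone below.
Omar, Ben and Ines clear that bar, contributing 17 each; the remaining 2 contribute 0. Total contributed: 51.
The habitat fund pays out 4.7 × 51 = 239.70 in total (split across the unequal shares, but the aggregate is all that matters for the group sum).
The 2 free-riders keep 17 each, adding 34. Group total = 34 + 239.70 = 273.70.

273.70 dollars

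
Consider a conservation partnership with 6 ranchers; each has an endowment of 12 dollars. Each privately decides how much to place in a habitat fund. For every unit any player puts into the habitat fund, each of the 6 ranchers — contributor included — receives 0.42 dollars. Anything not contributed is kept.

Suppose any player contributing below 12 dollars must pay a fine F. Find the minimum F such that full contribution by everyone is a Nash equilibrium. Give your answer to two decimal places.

Given the others contribute fully, the best deviation is to contribute 0 (any partial contribution still incurs the fine and gives up units whose private return 0.42 is below 1).
Deviating from 12 to 0 saves 12 dollars but forfeits the deviator's share of the drop in the habitat fund: 0.42 × 12 = 5.04.
So the deviation gain is 12 − 5.04 = 6.96, and the fine must be at least 6.96 dollars to wipe it out.

6.96 dollars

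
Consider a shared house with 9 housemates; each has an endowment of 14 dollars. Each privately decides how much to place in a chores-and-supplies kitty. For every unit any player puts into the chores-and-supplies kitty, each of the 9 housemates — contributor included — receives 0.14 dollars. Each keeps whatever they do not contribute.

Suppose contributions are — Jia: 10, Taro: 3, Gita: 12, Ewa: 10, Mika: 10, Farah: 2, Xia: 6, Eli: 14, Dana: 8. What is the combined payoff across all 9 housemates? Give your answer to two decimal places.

145.50 dollars

Total contributed: 10 + 3 + 12 + 10 + 10 + 2 + 6 + 14 + 8 = 75; total kept: 9 × 14 − 75 = 51.
The chores-and-supplies kitty pays out 0.14 × 9 × 75 = 94.50 in aggregate.
Group total = 51 + 94.50 = 145.50.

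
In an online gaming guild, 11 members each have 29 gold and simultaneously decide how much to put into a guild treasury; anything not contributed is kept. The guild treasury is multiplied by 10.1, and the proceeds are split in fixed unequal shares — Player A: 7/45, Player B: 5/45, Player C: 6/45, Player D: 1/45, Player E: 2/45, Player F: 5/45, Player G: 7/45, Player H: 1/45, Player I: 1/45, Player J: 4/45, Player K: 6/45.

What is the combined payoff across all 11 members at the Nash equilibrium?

1902.40 gold

Each unit j contributes comes back to j as 10.1 × (j's share), so j prefers to contribute only if that share exceeds 1/10.1 = 0.0990; otherwise keeping the unit dominates.
Player A, Player B, Player C, Player F, Player G and Player K clear that bar, contributing 29 each; the remaining 5 contribute 0. Total contributed: 174.
The guild treasury pays out 10.1 × 174 = 1757.40 in total (split across the unequal shares, but the aggregate is all that matters for the group sum).
The 5 free-riders keep 29 each, adding 145. Group total = 145 + 1757.40 = 1902.40.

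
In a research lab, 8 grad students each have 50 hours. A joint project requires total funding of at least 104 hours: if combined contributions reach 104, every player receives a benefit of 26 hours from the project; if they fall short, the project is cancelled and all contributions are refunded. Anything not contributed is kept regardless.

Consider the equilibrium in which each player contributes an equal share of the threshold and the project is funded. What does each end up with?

Equal share of the threshold: 104/8 = 13.
At this profile no one gains by cutting their contribution: any cut drops the total below 104, the project is cancelled, contributions are refunded, and the deviator ends with 50, which is less than 50 − 13 + 26 = 63. Contributing more than 13 just wastes the excess. So contributing exactly 13 is a best response.
Each player's payoff: 50 − 13 + 26 = 63.

63 hours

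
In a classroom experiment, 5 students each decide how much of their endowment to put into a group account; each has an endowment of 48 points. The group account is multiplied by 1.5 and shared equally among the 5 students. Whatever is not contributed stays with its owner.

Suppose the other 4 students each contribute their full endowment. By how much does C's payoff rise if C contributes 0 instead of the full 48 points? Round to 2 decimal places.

Switching from a contribution of 48 to 0 lets C keep an extra 48 points, but lowers the group account by 48, which costs C their own share of that drop: 1.5/5 × 48 = 14.40.
Net gain = 48 − 14.40 = 33.60. The private return per contributed unit (0.3000) is below 1, so free-riding is indeed the best response regardless of what the others do.

33.60 points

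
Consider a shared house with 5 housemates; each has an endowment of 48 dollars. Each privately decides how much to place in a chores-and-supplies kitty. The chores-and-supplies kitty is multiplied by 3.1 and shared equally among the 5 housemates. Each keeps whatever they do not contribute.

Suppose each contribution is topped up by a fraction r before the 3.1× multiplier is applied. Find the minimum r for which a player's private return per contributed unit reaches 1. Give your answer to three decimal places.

With matching at rate r, one contributed unit becomes (1 + r) in the chores-and-supplies kitty and returns 3.1 × (1 + r) / 5 to the contributor.
Setting this equal to 1: 1 + r = 5/3.1 = 1.6129.
So the minimum matching rate is r = 1.6129 − 1 = 0.613.

0.613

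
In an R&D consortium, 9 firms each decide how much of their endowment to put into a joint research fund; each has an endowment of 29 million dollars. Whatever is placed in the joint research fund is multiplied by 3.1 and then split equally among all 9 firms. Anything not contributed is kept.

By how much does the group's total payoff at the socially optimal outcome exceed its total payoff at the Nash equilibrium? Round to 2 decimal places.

Each contributed unit returns 3.1/9 = 0.3444 to its contributor — below 1 — so contributing 0 is dominant for every player. At the Nash equilibrium everyone keeps their 29, and the group total is 9 × 29 = 261.
Each contributed unit returns 3.100 to the group as a whole (0.3444 to each of 9 players), which exceeds 1, so the social optimum is full contribution: group total = 3.100 × 261 = 809.10.
Efficiency loss = 809.10 − 261 = 548.10.

548.10 million dollars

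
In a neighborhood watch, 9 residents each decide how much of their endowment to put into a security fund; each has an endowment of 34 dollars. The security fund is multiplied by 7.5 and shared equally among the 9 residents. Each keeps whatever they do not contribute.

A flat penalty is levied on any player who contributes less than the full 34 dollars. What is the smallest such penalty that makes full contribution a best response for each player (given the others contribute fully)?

Given the others contribute fully, the best deviation is to contribute 0 (any partial contribution still incurs the fine and gives up units whose private return 0.8333 is below 1).
Deviating from 34 to 0 saves 34 dollars but forfeits the deviator's share of the drop in the security fund: 7.5/9 × 34 = 28.33.
So the deviation gain is 34 − 28.33 = 5.67, and the fine must be at least 5.67 dollars to wipe it out.

5.67 dollars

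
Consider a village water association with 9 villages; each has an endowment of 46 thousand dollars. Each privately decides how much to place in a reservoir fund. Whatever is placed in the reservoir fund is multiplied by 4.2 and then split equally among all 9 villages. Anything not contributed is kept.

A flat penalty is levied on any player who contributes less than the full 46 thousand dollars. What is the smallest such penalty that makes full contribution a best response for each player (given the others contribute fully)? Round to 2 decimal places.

24.53 thousand dollars

Given the others contribute fully, the best deviation is to contribute 0 (any partial contribution still incurs the fine and gives up units whose private return 0.4667 is below 1).
Deviating from 46 to 0 saves 46 thousand dollars but forfeits the deviator's share of the drop in the reservoir fund: 4.2/9 × 46 = 21.47.
So the deviation gain is 46 − 21.47 = 24.53, and the fine must be at least 24.53 thousand dollars to wipe it out.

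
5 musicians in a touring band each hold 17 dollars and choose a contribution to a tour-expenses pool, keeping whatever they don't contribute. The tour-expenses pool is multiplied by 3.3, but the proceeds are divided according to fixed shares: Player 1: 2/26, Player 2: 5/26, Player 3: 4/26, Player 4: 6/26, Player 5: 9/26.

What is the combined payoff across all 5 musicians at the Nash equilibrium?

124.10 dollars

A player with share s gets back 3.3·s per unit contributed, so full contribution is dominant for anyone with s > 1/3.3 = 0.3030 and zero contribution is dominant for anyone below.
Player 5 alone (share 9/26) is above the threshold, contributing 17; the remaining 4 contribute 0. Total contributed: 17.
The tour-expenses pool pays out 3.3 × 17 = 56.10 in total (split across the unequal shares, but the aggregate is all that matters for the group sum).
The 4 free-riders keep 17 each, adding 68. Group total = 68 + 56.10 = 124.10.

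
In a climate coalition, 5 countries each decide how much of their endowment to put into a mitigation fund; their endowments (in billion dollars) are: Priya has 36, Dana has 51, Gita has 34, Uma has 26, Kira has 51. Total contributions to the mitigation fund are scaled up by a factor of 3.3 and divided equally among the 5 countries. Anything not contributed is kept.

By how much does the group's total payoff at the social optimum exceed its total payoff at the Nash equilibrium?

455.40 billion dollars

The private return per contributed unit is 3.3/5 = 0.6600 < 1 for every player regardless of endowment, so the Nash equilibrium is zero contribution and the group total is Σ E_j = 36 + 51 + 34 + 26 + 51 = 198.
Each contributed unit returns 3.300 to the group, so the social optimum is full contribution by everyone: group total = 3.300 × 198 = 653.40.
Efficiency loss = (3.300 − 1) × 198 = 455.40.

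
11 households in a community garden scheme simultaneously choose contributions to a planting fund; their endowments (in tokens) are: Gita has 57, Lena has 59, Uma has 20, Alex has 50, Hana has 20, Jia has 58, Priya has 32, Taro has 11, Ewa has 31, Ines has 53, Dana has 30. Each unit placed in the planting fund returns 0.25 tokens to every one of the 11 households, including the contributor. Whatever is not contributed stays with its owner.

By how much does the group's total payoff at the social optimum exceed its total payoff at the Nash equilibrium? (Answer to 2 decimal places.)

The private return per contributed unit is 0.25 < 1 for everyone, so the Nash equilibrium is zero contribution and the group total is Σ E_j = 57 + 59 + 20 + 50 + 20 + 58 + 32 + 11 + 31 + 53 + 30 = 421.
Each contributed unit returns 2.750 to the group, so the social optimum is full contribution by everyone: group total = 2.750 × 421 = 1157.75.
Efficiency loss = (2.750 − 1) × 421 = 736.75.

736.75 tokens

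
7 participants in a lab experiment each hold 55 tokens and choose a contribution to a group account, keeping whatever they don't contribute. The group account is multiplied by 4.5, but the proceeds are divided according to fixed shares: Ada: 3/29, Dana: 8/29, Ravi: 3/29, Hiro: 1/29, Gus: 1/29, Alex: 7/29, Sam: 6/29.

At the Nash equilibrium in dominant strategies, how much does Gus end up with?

Player j's private return per contributed unit is 4.5 × (j's share). Contributing is weakly dominant for j when that share is at least 1/4.5 = 0.2222, and contributing 0 is dominant otherwise.
The shares above 0.2222 belong to Dana and Alex, contributing 55 each; the remaining 5 contribute 0. Total contributed: 110.
Gus keeps 55 and receives 4.5 × 110 × 1/29 = 17.07 from the group account, for a payoff of 72.07.

72.07 tokens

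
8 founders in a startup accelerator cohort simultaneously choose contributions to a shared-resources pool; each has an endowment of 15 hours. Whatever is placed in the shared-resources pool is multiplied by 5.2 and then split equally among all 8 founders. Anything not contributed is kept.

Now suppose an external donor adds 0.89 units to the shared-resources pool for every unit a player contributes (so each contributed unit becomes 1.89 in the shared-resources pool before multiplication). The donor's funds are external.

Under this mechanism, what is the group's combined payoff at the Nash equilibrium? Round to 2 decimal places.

The effective private return per unit is now 5.2 × 1.89 / 8 = 1.2285 > 1, so every player's dominant strategy flips to full contribution.
So the Nash equilibrium is full contribution by all 8; the group earns 5.2 × 1.89 × 120 = 1179.36.

1179.36 hours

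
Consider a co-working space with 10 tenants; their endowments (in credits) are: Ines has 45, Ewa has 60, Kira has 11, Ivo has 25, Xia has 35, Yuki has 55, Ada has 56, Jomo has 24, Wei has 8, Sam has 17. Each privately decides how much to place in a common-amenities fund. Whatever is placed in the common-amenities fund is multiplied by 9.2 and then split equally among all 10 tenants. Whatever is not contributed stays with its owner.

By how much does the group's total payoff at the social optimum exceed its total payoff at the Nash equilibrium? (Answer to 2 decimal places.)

The private return per contributed unit is 9.2/10 = 0.9200 < 1 for every player regardless of endowment, so the Nash equilibrium is zero contribution and the group total is Σ E_j = 45 + 60 + 11 + 25 + 35 + 55 + 56 + 24 + 8 + 17 = 336.
Each contributed unit returns 9.200 to the group, so the social optimum is full contribution by everyone: group total = 9.200 × 336 = 3091.20.
Efficiency loss = (9.200 − 1) × 336 = 2755.20.

2755.20 credits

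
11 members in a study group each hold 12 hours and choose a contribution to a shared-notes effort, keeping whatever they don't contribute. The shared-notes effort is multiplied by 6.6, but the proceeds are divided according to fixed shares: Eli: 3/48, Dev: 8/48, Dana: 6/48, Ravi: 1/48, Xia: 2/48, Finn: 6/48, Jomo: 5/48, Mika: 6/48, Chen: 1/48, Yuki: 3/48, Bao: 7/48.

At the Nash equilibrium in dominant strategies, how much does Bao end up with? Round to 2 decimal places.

23.55 hours

A player with share s gets back 6.6·s per unit contributed, so full contribution is dominant for anyone with s > 1/6.6 = 0.1515 and zero contribution is dominant for anyone below.
Only Dev (8/48) clears that bar, contributing 12; the remaining 10 contribute 0. Total contributed: 12.
Bao keeps 12 and receives 6.6 × 12 × 7/48 = 11.55 from the shared-notes effort, for a payoff of 23.55.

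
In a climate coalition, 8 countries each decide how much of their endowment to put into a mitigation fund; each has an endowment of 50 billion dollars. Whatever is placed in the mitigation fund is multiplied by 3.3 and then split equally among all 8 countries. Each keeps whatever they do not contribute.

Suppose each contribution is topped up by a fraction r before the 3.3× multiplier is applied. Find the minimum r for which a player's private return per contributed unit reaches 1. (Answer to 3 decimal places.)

With matching at rate r, one contributed unit becomes (1 + r) in the mitigation fund and returns 3.3 × (1 + r) / 8 to the contributor.
Setting this equal to 1: 1 + r = 8/3.3 = 2.4242.
So the minimum matching rate is r = 2.4242 − 1 = 1.424.

1.424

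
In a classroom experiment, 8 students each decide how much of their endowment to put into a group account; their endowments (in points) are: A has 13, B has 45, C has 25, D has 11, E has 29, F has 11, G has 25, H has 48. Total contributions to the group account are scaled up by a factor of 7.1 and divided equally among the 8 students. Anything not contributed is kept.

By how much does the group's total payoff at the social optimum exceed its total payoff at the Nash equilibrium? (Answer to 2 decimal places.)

The private return per contributed unit is 7.1/8 = 0.8875 < 1 for every player regardless of endowment, so the Nash equilibrium is zero contribution and the group total is Σ E_j = 13 + 45 + 25 + 11 + 29 + 11 + 25 + 48 = 207.
Each contributed unit returns 7.100 to the group, so the social optimum is full contribution by everyone: group total = 7.100 × 207 = 1469.70.
Efficiency loss = (7.100 − 1) × 207 = 1262.70.

1262.70 points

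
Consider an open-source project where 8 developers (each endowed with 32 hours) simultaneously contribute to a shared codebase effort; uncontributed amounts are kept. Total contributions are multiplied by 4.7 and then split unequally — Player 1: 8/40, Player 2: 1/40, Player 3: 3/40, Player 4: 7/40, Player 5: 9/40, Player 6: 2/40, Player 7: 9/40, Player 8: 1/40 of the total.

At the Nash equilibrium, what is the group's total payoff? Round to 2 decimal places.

492.80 hours

Each unit j contributes comes back to j as 4.7 × (j's share), so j prefers to contribute only if that share exceeds 1/4.7 = 0.2128; otherwise keeping the unit dominates.
Player 5 and Player 7 clear that bar, contributing 32 each; the remaining 6 contribute 0. Total contributed: 64.
The shared codebase effort pays out 4.7 × 64 = 300.80 in total (split across the unequal shares, but the aggregate is all that matters for the group sum).
The 6 free-riders keep 32 each, adding 192. Group total = 192 + 300.80 = 492.80.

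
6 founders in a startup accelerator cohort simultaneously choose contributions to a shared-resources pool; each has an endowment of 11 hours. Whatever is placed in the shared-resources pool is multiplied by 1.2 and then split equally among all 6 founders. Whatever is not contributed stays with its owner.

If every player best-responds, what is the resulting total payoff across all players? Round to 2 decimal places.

Each contributed unit returns 1.2/6 = 0.2000 to its contributor — below 1 — so contributing 0 is dominant for every player. At the Nash equilibrium everyone keeps their 11, and the group total is 6 × 11 = 66.

66.00 hours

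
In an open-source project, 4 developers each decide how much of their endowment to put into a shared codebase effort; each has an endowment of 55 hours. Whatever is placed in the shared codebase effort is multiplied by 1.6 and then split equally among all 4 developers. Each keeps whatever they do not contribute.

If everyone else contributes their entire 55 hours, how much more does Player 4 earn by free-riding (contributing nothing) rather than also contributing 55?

Switching from a contribution of 55 to 0 lets Player 4 keep an extra 55 hours, but lowers the shared codebase effort by 55, which costs Player 4 their own share of that drop: 1.6/4 × 55 = 22.00.
Net gain = 55 − 22.00 = 33.00. The private return per contributed unit (0.4000) is below 1, so free-riding is indeed the best response regardless of what the others do.

33.00 hours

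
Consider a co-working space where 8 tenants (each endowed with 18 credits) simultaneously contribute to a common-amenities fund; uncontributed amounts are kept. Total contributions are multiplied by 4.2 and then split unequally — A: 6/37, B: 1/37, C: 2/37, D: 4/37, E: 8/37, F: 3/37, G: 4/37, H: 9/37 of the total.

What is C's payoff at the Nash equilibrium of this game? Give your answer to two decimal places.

Each unit j contributes comes back to j as 4.2 × (j's share), so j prefers to contribute only if that share exceeds 1/4.2 = 0.2381; otherwise keeping the unit dominates.
H alone (share 9/37) is above the threshold, contributing 18; the remaining 7 contribute 0. Total contributed: 18.
C keeps 18 and receives 4.2 × 18 × 2/37 = 4.09 from the common-amenities fund, for a payoff of 22.09.

22.09 credits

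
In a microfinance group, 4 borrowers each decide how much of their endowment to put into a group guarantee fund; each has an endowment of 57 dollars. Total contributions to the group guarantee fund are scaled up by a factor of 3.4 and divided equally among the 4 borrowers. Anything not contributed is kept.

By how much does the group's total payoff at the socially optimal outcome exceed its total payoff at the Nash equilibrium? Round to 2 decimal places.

547.20 dollars

Each contributed unit returns 3.4/4 = 0.8500 to its contributor — below 1 — so contributing 0 is dominant for every player. At the Nash equilibrium everyone keeps their 57, and the group total is 4 × 57 = 228.
Each contributed unit returns 3.400 to the group as a whole (0.8500 to each of 4 players), which exceeds 1, so the social optimum is full contribution: group total = 3.400 × 228 = 775.20.
Efficiency loss = 775.20 − 228 = 547.20.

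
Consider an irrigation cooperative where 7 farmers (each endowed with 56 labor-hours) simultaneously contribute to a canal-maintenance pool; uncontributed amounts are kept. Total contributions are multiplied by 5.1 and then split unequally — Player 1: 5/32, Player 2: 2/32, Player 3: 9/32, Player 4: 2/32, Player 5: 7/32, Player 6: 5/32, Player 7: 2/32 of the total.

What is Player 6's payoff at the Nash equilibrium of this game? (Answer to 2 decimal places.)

145.25 labor-hours

A player with share s gets back 5.1·s per unit contributed, so full contribution is dominant for anyone with s > 1/5.1 = 0.1961 and zero contribution is dominant for anyone below.
Player 3 and Player 5 clear that bar, contributing 56 each; the remaining 5 contribute 0. Total contributed: 112.
Player 6 keeps 56 and receives 5.1 × 112 × 5/32 = 89.25 from the canal-maintenance pool, for a payoff of 145.25.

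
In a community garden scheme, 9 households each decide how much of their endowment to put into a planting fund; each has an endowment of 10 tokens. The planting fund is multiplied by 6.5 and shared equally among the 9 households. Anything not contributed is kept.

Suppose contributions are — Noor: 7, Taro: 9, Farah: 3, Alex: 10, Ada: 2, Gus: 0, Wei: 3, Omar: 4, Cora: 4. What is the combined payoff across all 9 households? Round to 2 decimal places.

Total contributed: 7 + 9 + 3 + 10 + 2 + 0 + 3 + 4 + 4 = 42; total kept: 9 × 10 − 42 = 48.
The planting fund pays out 6.5 × 42 = 273.00 in aggregate.
Group total = 48 + 273.00 = 321.00.

321.00 tokens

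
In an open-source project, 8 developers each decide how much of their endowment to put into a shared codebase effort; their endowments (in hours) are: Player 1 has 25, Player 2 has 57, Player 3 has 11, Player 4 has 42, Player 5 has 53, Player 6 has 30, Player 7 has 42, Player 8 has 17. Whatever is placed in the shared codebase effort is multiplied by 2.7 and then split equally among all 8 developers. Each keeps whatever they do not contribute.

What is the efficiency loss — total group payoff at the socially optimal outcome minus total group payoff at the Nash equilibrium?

470.90 hours

The private return per contributed unit is 2.7/8 = 0.3375 < 1 for every player regardless of endowment, so the Nash equilibrium is zero contribution and the group total is Σ E_j = 25 + 57 + 11 + 42 + 53 + 30 + 42 + 17 = 277.
Each contributed unit returns 2.700 to the group, so the social optimum is full contribution by everyone: group total = 2.700 × 277 = 747.90.
Efficiency loss = (2.700 − 1) × 277 = 470.90.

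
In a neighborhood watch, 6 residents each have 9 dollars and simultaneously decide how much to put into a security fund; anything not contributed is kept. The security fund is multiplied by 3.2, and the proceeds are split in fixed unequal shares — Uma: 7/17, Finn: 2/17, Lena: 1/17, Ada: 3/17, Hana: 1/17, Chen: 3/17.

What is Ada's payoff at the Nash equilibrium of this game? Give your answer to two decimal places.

A player with share s gets back 3.2·s per unit contributed, so full contribution is dominant for anyone with s > 1/3.2 = 0.3125 and zero contribution is dominant for anyone below.
Only Uma (7/17) clears that bar, contributing 9; the remaining 5 contribute 0. Total contributed: 9.
Ada keeps 9 and receives 3.2 × 9 × 3/17 = 5.08 from the security fund, for a payoff of 14.08.

14.08 dollars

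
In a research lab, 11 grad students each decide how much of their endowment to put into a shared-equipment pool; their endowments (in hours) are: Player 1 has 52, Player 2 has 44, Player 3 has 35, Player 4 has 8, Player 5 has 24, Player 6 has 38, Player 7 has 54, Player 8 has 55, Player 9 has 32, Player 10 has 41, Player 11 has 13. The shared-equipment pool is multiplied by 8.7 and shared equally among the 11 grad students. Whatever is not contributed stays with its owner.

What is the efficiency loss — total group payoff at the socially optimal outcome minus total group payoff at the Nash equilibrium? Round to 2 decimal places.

3049.20 hours

The private return per contributed unit is 8.7/11 = 0.7909 < 1 for every player regardless of endowment, so the Nash equilibrium is zero contribution and the group total is Σ E_j = 52 + 44 + 35 + 8 + 24 + 38 + 54 + 55 + 32 + 41 + 13 = 396.
Each contributed unit returns 8.700 to the group, so the social optimum is full contribution by everyone: group total = 8.700 × 396 = 3445.20.
Efficiency loss = (8.700 − 1) × 396 = 3049.20.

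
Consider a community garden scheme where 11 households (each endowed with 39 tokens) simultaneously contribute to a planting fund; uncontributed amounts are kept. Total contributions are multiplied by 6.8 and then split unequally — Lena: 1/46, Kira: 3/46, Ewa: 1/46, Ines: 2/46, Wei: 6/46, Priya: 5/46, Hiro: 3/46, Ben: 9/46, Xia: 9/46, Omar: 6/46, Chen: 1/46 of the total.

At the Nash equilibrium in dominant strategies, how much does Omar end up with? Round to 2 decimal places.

Player j's private return per contributed unit is 6.8 × (j's share). Contributing is weakly dominant for j when that share is at least 1/6.8 = 0.1471, and contributing 0 is dominant otherwise.
Ben and Xia clear that bar, contributing 39 each; the remaining 9 contribute 0. Total contributed: 78.
Omar keeps 39 and receives 6.8 × 78 × 6/46 = 69.18 from the planting fund, for a payoff of 108.18.

108.18 tokens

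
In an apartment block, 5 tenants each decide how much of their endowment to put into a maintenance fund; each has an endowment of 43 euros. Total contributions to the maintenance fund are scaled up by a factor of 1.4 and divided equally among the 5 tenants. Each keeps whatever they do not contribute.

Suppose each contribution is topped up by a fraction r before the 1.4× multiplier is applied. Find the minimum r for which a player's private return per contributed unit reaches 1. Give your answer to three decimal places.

With matching at rate r, one contributed unit becomes (1 + r) in the maintenance fund and returns 1.4 × (1 + r) / 5 to the contributor.
Setting this equal to 1: 1 + r = 5/1.4 = 3.5714.
So the minimum matching rate is r = 3.5714 − 1 = 2.571.

2.571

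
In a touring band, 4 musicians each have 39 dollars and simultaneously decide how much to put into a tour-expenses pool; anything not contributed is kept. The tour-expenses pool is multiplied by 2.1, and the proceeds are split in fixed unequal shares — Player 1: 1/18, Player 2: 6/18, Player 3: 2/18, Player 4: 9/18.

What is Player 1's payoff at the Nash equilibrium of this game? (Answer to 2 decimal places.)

Player j's private return per contributed unit is 2.1 × (j's share). Contributing is weakly dominant for j when that share is at least 1/2.1 = 0.4762, and contributing 0 is dominant otherwise.
The only share above 0.4762 is Player 4's 9/18, contributing 39; the remaining 3 contribute 0. Total contributed: 39.
Player 1 keeps 39 and receives 2.1 × 39 × 1/18 = 4.55 from the tour-expenses pool, for a payoff of 43.55.

43.55 dollars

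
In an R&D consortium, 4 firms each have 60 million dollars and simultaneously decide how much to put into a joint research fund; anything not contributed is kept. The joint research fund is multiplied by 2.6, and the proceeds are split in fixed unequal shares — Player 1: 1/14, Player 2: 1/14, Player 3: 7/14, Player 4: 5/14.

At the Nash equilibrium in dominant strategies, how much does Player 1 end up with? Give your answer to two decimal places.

71.14 million dollars

For player j, contributing a unit is worthwhile iff 2.6 × (j's share) ≥ 1, i.e. iff j's share is at least 0.3846.
Player 3 alone (share 7/14) is above the threshold, contributing 60; the remaining 3 contribute 0. Total contributed: 60.
Player 1 keeps 60 and receives 2.6 × 60 × 1/14 = 11.14 from the joint research fund, for a payoff of 71.14.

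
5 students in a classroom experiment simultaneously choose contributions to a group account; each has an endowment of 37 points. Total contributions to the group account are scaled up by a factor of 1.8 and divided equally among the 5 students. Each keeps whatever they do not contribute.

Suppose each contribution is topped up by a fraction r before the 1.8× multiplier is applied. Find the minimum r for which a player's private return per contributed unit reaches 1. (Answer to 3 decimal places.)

1.778

With matching at rate r, one contributed unit becomes (1 + r) in the group account and returns 1.8 × (1 + r) / 5 to the contributor.
Setting this equal to 1: 1 + r = 5/1.8 = 2.7778.
So the minimum matching rate is r = 2.7778 − 1 = 1.778.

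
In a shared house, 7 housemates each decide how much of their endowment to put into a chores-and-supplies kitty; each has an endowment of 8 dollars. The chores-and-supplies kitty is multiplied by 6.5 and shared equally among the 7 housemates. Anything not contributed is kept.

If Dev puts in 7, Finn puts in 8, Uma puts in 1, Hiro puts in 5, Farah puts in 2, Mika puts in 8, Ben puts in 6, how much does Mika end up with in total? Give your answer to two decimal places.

34.36 dollars

Total contributed: 7 + 8 + 1 + 5 + 2 + 8 + 6 = 37.
Each receives 6.5 × 37 / 7 = 34.36 from the chores-and-supplies kitty.
Mika keeps 8 − 8 = 0, so Mika's payoff is 0 + 34.36 = 34.36.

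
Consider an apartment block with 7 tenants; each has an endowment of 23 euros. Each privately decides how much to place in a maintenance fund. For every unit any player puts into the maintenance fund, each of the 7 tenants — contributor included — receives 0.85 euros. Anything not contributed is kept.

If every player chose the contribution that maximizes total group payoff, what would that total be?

957.95 euros

Each contributed unit returns 5.950 to the group as a whole (0.85 to each of 7 players), which exceeds 1, so the social optimum is full contribution: group total = 5.950 × 161 = 957.95.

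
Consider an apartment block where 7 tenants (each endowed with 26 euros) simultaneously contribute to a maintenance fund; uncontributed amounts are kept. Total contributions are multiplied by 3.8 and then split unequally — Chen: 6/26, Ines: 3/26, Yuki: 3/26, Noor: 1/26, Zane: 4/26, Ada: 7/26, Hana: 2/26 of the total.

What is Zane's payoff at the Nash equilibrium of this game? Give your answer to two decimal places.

41.20 euros

A player with share s gets back 3.8·s per unit contributed, so full contribution is dominant for anyone with s > 1/3.8 = 0.2632 and zero contribution is dominant for anyone below.
Ada alone (share 7/26) is above the threshold, contributing 26; the remaining 6 contribute 0. Total contributed: 26.
Zane keeps 26 and receives 3.8 × 26 × 4/26 = 15.20 from the maintenance fund, for a payoff of 41.20.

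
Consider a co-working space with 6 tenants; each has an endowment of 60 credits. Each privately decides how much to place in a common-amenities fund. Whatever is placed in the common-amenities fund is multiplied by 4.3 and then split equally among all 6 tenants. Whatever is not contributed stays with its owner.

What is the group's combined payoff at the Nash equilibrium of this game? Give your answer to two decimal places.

Each contributed unit returns 4.3/6 = 0.7167 to its contributor — below 1 — so contributing 0 is dominant for every player. At the Nash equilibrium everyone keeps their 60, and the group total is 6 × 60 = 360.

360.00 credits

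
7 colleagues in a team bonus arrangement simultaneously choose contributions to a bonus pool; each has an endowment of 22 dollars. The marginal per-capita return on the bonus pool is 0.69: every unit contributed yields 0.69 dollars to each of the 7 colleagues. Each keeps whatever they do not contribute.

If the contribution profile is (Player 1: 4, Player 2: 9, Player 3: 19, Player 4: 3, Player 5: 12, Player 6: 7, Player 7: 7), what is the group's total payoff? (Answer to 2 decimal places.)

387.63 dollars

Total contributed: 4 + 9 + 19 + 3 + 12 + 7 + 7 = 61; total kept: 7 × 22 − 61 = 93.
The bonus pool pays out 0.69 × 7 × 61 = 294.63 in aggregate.
Group total = 93 + 294.63 = 387.63.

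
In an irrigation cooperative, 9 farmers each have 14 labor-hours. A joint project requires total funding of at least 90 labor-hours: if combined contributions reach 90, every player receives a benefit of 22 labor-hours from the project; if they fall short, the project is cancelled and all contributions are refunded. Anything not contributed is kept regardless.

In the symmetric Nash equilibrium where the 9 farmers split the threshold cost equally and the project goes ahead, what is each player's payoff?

26 labor-hours

Equal share of the threshold: 90/9 = 10.
At this profile no one gains by cutting their contribution: any cut drops the total below 90, the project is cancelled, contributions are refunded, and the deviator ends with 14, which is less than 14 − 10 + 22 = 26. Contributing more than 10 just wastes the excess. So contributing exactly 10 is a best response.
Each player's payoff: 14 − 10 + 22 = 26.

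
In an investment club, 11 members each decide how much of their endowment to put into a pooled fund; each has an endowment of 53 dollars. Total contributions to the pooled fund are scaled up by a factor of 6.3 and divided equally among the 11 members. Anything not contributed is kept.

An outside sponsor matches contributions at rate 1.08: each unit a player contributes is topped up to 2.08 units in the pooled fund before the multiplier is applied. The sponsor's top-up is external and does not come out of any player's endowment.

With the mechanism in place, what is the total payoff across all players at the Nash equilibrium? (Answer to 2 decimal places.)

7639.63 dollars

With the mechanism, a contributed unit returns 6.3 × 2.08 / 11 = 1.1913 per unit of net cost to the contributor — now above 1 — so contributing fully is weakly dominant for every player.
At the Nash equilibrium everyone contributes 53. Group total payoff = 6.3 × 2.08 × 583 = 7639.63.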